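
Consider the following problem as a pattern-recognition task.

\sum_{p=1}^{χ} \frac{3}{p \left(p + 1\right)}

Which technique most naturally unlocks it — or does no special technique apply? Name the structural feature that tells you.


Diagnosis: telescoping — \frac{3}{p \left(p + 1\right)} hides a difference of shifted reciprocals — decompose it and the middle of the sum vanishes.


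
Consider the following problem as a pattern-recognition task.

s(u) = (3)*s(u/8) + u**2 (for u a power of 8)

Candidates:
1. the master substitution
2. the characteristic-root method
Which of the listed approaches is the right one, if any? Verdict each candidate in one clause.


Diagnosis: the master substitution — recursion at u/8 is multiplicative in the index; logarithmic reindexing via u = 8^m linearizes it.
- the master substitution: yes — fits the structure here.
- the characteristic-root method — a divided-index call is not the fixed-shift linear shape that characteristic roots solve.


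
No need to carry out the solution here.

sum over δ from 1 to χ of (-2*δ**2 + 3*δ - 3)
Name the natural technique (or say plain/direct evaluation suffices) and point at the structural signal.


Method: no special technique — Faulhaber territory: sum each constant-multiple power of δ with its closed-form formula, no trick required.


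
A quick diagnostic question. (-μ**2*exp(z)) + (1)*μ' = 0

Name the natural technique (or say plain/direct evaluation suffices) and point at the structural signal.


Diagnosis: separation of variables — one side of the product carries the independent variable, the other the unknown — the textbook separation shape.


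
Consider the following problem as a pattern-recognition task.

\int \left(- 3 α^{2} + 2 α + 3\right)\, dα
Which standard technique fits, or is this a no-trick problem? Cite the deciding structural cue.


Verdict: no special technique — nothing composite, nothing rational, nothing trigonometric — each constant-multiple power of α integrates by the power rule alone.


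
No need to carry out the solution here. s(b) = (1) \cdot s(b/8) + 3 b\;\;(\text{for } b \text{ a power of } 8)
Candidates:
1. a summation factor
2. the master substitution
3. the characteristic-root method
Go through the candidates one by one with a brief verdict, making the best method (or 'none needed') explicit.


Verdict: the master substitution — the argument contracts 8-fold per step: reindex b exponentially and solve the linear recurrence in the new index.
- a summation factor: the recursion divides its index rather than shifting it — there is no previous-term chain for a summation factor to telescope.
- the master substitution: yes — fits the structure here.
- the characteristic-root method: a divided-index call is not the fixed-shift linear shape that characteristic roots solve.


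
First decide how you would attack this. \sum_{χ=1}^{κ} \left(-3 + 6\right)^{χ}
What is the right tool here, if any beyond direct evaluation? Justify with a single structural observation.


Method: the geometric series formula — consecutive terms stand in a fixed index-free ratio — the geometric sum formula closes it.


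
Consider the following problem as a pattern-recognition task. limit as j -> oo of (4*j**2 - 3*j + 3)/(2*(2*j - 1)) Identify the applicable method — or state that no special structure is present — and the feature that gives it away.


Method: dominant-term comparison — divide through by the highest power of j; every lower-order term dies and the dominant terms decide the limit. Differentiating the expression as a single quotient would eventually settle it as well; matching dominant growth settles it immediately.


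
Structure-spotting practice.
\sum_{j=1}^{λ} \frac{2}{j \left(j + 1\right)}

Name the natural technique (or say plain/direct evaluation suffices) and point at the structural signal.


Verdict: telescoping — split \frac{2}{j \left(j + 1\right)} by partial fractions and the pieces are one function at shifted arguments — interior terms cancel.


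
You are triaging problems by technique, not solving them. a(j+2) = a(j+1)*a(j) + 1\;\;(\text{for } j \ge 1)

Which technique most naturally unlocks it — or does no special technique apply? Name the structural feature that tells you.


Diagnosis: no special technique — the unknown enters the rule nonlinearly, not as a weighted sum — no linear method is even well-posed.


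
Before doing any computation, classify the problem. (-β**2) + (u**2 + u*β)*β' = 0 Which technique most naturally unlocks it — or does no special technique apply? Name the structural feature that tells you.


Technique: the homogeneous substitution — solved for the derivative, the right side is unchanged under scaling u and β together — it depends only on the ratio β/u, so substitute a single ratio variable. Rewriting — with the variables' roles exchanged where the shape demands it — would expose a Bernoulli structure too; the homogeneous substitution simply reads the degrees directly.


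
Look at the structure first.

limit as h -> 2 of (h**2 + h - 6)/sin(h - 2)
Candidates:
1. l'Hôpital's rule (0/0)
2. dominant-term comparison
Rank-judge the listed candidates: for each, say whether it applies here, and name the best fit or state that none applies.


Verdict: l'Hôpital's rule (0/0) — plug in 2: top and bottom both hit zero, so differentiate each and retry. The standard small-argument limits would also carry it; the rule is the systematic route.
- l'Hôpital's rule (0/0): applicable, and directly so.
- dominant-term comparison — no dominant-degree comparison decides it.


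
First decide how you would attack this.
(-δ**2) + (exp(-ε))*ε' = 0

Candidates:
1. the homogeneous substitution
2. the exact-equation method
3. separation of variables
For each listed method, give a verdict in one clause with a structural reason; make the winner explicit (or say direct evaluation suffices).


Diagnosis: separation of variables — one side of the product carries the independent variable, the other the unknown — the textbook separation shape.
- the homogeneous substitution: the slope changes under joint rescaling, failing the degree-zero test.
- the exact-equation method — the cross-partial test holds only vacuously — each coefficient lives in its own variable, so the exactness machinery reads no structure the split form does not already show.
- separation of variables: yes — fits the structure here.


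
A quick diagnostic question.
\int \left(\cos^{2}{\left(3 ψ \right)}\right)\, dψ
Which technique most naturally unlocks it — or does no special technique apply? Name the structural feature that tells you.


Verdict: a trigonometric identity — \cos^{2}{\left(3 ψ \right)} carries an even exponent — trade it for double-angle cosines before integrating.


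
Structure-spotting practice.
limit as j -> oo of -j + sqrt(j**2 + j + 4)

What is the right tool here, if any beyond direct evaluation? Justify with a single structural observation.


Method: conjugate multiplication — both pieces blow up but their difference is finite; the conjugate trick rationalizes sqrt(j**2 + j + 4) - j.


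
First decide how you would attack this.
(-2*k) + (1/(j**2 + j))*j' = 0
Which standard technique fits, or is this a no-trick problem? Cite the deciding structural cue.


Diagnosis: separation of variables — separating collects all j-dependence with the derivative and leaves all k-dependence opposite: variables separate. This doubles as a Bernoulli equation in the unknown as written; dividing and integrating works on it directly.


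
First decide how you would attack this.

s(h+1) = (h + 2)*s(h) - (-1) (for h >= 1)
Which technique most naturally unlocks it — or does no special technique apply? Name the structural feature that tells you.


Method: a summation factor — it is first-order linear but the coefficient h + 2 depends on the index, so multiply through by a summation factor to telescope it.


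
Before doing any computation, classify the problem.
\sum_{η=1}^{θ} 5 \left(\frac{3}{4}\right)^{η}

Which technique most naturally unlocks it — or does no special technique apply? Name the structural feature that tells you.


Best approach: the geometric series formula — each term is \frac{3}{4} times the previous one, so the geometric-series formula applies directly.


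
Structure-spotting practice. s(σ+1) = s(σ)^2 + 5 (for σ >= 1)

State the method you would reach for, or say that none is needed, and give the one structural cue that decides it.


Best approach: no special technique — the unknown sequence enters the update nonlinearly, so no linear method fits the recurrence as written — direct iteration remains.


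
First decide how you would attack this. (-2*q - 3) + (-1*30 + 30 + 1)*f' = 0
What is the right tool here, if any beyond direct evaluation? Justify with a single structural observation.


Method: no special technique — with f absent the equation is not coupled at all: direct integration in q.


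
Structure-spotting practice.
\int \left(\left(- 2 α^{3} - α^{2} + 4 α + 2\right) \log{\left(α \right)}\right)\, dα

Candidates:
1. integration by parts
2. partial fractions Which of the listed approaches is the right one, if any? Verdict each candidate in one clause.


Diagnosis: integration by parts — with u = \log{\left(α \right)} the logarithm disappears after one differentiation, leaving a power-rule integral.
- integration by parts: yes — fits the structure here.
- partial fractions: there is no rational-function structure to decompose.


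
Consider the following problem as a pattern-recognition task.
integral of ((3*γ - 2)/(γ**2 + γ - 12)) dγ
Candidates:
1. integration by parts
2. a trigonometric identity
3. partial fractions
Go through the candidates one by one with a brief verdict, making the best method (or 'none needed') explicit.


Method: partial fractions — the denominator γ**2 + γ - 12 factors, so the quotient decomposes into elementary partial fractions term by term.
- integration by parts — there is no nonconstant-polynomial-times-kernel split with an exp, sine, cosine (degree-1 argument), or logarithm partner.
- a trigonometric identity: no sine or cosine appears, so there is nothing for a trigonometric identity to act on.
- partial fractions — a fit — the right tool for this form.


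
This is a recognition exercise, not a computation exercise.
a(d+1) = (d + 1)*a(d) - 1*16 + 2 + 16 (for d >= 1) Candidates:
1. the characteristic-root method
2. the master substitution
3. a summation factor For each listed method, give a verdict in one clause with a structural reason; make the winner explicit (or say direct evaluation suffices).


Verdict: a summation factor — because the multiplier d + 1 is index-dependent, divide through by its running product and sum the resulting differences.
- the characteristic-root method — an index-dependent weight blocks the pure exponential ansatz.
- the master substitution: with no divided-index recursive call, reindexing by powers of a base buys nothing.
- a summation factor — applicable, and directly so.


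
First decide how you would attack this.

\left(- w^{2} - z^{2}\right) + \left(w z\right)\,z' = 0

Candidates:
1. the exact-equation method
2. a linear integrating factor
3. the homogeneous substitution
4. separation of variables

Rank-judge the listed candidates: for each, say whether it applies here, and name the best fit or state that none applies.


Method: the homogeneous substitution — the slope's numerator and denominator share total degree; set v = z/w and the equation drops to separable form. Rearranged, this also fits the Bernoulli template directly; the homogeneous substitution reads the structure without the rearrangement.
- the exact-equation method — the mixed partial derivatives differ, so the left side is not a total differential.
- a linear integrating factor: the unknown enters nonlinearly (through a power, a denominator, or a transcendental function), which the linear integrating-factor recipe cannot absorb as-is — any repair would come from a preliminary substitution, not the factor.
- the homogeneous substitution: applies; the problem has the shape this method handles.
- separation of variables: no division isolates the independent variable from the unknown.


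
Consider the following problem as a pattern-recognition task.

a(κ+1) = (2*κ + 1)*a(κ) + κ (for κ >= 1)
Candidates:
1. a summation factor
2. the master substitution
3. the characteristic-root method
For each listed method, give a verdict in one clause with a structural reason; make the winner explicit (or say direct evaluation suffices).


Best approach: a summation factor — first-order, linear, moving coefficient 2*κ + 1: the discrete analogue of an integrating factor handles it.
- a summation factor — applies; the problem has the shape this method handles.
- the master substitution — there is no divide-the-index recursive argument.
- the characteristic-root method — the coefficients change with the index, which the root method cannot absorb.


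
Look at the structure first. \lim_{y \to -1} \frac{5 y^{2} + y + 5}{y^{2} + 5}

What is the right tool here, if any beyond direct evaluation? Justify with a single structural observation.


Technique: no special technique — the expression is continuous at -1 — substitute and evaluate; no indeterminate form appears.


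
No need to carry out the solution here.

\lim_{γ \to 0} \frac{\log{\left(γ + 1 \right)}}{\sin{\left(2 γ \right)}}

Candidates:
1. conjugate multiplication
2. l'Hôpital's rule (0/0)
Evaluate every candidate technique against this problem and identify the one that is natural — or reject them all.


Method: l'Hôpital's rule (0/0) — the 0/0 form at 0 is the signature situation for l'Hôpital's rule. Known elementary limits would finish this too — the rule just bypasses the case analysis.
- conjugate multiplication — there is no infinity-minus-infinity radical difference to rationalize.
- l'Hôpital's rule (0/0): applicable, and directly so.


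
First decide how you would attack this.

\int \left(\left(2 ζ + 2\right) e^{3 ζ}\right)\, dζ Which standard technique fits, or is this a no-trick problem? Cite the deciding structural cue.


Verdict: integration by parts — the integrand splits as 2 ζ + 2 times e^{3 ζ} — repeatedly differentiating the polynomial part kills it, which is the parts ladder.


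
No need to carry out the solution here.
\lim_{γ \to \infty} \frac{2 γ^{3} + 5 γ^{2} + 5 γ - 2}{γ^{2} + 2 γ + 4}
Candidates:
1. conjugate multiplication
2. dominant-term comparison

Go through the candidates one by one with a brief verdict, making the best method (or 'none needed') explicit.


Method: dominant-term comparison — at large γ only the top-degree terms survive; compare the leading terms and the limit falls out.
- conjugate multiplication — there are no radicals in tension whose conjugate would simplify matters.
- dominant-term comparison — applicable, and directly so.


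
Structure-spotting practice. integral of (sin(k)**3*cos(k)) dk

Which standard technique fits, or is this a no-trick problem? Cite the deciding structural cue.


Best approach: u-substitution — the only nontrivial dependence routes through sin(k), whose derivative supplies the leftover factor up to a constant multiple — u = sin(k) flattens it.


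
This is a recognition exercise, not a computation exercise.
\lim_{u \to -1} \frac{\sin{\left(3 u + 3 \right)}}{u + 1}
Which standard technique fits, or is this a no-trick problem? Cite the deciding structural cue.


Verdict: l'Hôpital's rule (0/0) — numerator and denominator both vanish at -1 — a genuine 0/0 form, which is exactly when l'Hôpital applies. A first-order expansion at the point is an equally standard path; the rule packages it.


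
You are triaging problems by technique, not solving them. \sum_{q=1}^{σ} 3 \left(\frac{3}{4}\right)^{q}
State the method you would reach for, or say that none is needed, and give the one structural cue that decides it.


Best approach: the geometric series formula — each term is \frac{3}{4} times the previous one, so the geometric-series formula applies directly.


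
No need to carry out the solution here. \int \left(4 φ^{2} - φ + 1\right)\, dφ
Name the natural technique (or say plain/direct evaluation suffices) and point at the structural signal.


Diagnosis: no special technique — nothing composite, nothing rational, nothing trigonometric — each constant-multiple power of φ integrates by the power rule alone.


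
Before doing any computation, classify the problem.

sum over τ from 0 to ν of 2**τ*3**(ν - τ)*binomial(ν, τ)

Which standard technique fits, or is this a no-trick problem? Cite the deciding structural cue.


Method: the binomial theorem — the binomial coefficients weight matched powers of 2 and 3, which is exactly the expansion of a binomial power.


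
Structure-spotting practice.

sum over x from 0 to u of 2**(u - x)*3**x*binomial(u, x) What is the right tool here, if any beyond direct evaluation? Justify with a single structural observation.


Method: the binomial theorem — the binomial coefficients weight matched powers of 3 and 2, which is exactly the expansion of a binomial power.


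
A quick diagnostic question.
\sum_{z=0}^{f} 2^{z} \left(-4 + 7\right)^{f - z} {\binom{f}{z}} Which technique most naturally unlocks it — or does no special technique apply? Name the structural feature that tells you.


Diagnosis: the binomial theorem — the binomial coefficients weight matched powers of 2 and (-4 + 7), which is exactly the expansion of a binomial power.


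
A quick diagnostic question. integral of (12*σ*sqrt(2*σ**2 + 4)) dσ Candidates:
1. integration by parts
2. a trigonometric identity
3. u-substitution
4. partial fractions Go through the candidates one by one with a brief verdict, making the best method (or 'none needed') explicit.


Technique: u-substitution — read it as f(2*σ**2 + 4) times a constant multiple of d(2*σ**2 + 4): one substitution, u = 2*σ**2 + 4, finishes it.
- integration by parts — a polynomial factor is present, but its partner is not an exp, sine, or cosine of a degree-1 argument, nor a logarithm.
- a trigonometric identity: no sine or cosine appears, so there is nothing for a trigonometric identity to act on.
- u-substitution: applicable, and directly so.
- partial fractions: the expression is not a ratio of polynomials that decomposes further.


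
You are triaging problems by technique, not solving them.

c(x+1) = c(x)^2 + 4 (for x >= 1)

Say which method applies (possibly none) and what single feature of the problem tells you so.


Best approach: no special technique — this one you iterate or analyze qualitatively: the nonlinearity defeats linear solution methods.


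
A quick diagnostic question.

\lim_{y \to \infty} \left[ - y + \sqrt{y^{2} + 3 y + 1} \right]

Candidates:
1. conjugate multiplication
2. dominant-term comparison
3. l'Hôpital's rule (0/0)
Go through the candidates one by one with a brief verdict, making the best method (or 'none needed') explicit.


Verdict: conjugate multiplication — an infinity-minus-infinity difference with a surviving radical — multiply by the conjugate to cancel the divergence.
- conjugate multiplication: a fit — the right tool for this form.
- dominant-term comparison — no dominant-degree comparison decides it.
- l'Hôpital's rule (0/0): substitution produces ∞ − ∞ rather than a vanishing quotient; the rule needs a 0/0 ratio to act on.


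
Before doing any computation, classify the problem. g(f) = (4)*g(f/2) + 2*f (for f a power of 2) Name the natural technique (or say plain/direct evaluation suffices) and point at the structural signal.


Technique: the master substitution — the call at f/2 makes this multiplicative recursion; the master-style substitution converts it to additive.


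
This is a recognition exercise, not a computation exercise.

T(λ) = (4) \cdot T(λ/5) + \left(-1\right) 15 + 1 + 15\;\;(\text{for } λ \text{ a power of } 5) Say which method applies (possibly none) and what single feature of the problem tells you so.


Method: the master substitution — the argument shrinks by the factor 5, so measure the index on a logarithmic scale and the recursion becomes a shift.


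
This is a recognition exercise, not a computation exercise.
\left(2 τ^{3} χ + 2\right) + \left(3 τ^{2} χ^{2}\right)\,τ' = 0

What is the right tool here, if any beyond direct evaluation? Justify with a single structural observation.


Verdict: the exact-equation method — the cross partial derivatives of 2 τ^{3} χ + 2 and 3 τ^{2} χ^{2} agree, so the left side is the total differential of one potential in χ and τ.


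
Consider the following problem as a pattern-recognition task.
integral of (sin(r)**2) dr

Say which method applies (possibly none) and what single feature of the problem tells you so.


Diagnosis: a trigonometric identity — sin(r)**2 carries an even exponent — trade it for double-angle cosines before integrating.


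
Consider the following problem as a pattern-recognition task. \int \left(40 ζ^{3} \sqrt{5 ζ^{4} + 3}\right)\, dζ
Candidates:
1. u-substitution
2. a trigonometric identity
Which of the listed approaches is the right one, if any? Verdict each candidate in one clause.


Diagnosis: u-substitution — read it as f(5 ζ^{4} + 3) times a constant multiple of d(5 ζ^{4} + 3): one substitution, u = 5 ζ^{4} + 3, finishes it.
- u-substitution: yes — fits the structure here.
- a trigonometric identity: with no trigonometric functions present, identity rewriting has no target.


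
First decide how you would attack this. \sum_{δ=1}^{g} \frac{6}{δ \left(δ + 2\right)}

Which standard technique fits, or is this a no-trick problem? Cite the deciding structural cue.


Diagnosis: telescoping — the denominator's roots in \frac{6}{δ \left(δ + 2\right)} sit an integer apart: decomposition produces a self-cancelling chain.


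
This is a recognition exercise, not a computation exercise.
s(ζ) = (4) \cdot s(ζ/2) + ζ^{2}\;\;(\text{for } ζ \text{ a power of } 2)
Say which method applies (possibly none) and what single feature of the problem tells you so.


Technique: the master substitution — the argument shrinks by the factor 2, so measure the index on a logarithmic scale and the recursion becomes a shift.


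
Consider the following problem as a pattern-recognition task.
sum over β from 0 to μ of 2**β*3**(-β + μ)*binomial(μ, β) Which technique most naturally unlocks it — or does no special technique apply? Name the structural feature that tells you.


Diagnosis: the binomial theorem — the binomial coefficients weight matched powers of 2 and 3, which is exactly the expansion of a binomial power.


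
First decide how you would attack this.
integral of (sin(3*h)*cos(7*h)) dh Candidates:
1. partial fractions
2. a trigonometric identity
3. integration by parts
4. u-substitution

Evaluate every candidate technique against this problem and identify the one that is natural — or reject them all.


Verdict: a trigonometric identity — mixed-frequency products such as sin(3*h)*cos(7*h) are designed for the product-to-sum formula.
- partial fractions: there is no rational-function structure to decompose.
- a trigonometric identity — yes — fits the structure here.
- integration by parts — not the natural route: no polynomial-kernel product appears — a recursive parts reduction of the trigonometric product exists, but the identity rewrite is direct.
- u-substitution — no subexpression of the integrand pairs with its own derivative as a factor — individual terms may offer their own substitutions, but any change of variable covering the whole integral would have to be constructed from outside the expression.


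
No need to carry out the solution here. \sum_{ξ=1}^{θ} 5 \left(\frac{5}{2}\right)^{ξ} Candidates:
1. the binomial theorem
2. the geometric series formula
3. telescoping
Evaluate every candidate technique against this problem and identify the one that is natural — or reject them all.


Verdict: the geometric series formula — term-over-term division gives \frac{5}{2} every time — index-free ratio, geometric sum formula applies.
- the binomial theorem — no binomial coefficients pair with matched powers.
- the geometric series formula — applicable, and directly so.
- telescoping — the terms as presented offer no neighboring cancellation — a telescoping rewrite may exist, but the displayed structure does not hand one over.


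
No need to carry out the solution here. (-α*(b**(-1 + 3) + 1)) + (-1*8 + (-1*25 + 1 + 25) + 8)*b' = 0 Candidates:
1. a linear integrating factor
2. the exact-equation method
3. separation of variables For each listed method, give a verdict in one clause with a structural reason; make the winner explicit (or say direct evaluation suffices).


Verdict: separation of variables — solved for the derivative, the right side splits multiplicatively into a function of each variable alone — divide and integrate each side.
- a linear integrating factor — a nonlinear term in the unknown puts this outside the integrating-factor template.
- the exact-equation method — the mixed-partials test fails on this split — it is not an exact differential as presented.
- separation of variables: yes, a natural case for it.


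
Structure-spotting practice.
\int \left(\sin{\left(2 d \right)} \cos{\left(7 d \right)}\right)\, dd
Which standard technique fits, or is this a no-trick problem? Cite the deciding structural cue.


Verdict: a trigonometric identity — two different frequencies multiply in \sin{\left(2 d \right)} \cos{\left(7 d \right)}; the product-to-sum formula separates them.


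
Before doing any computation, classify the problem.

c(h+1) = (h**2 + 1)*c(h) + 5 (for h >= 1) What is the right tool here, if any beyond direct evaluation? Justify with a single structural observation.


Diagnosis: a summation factor — because the multiplier h**2 + 1 is index-dependent, divide through by its running product and sum the resulting differences.


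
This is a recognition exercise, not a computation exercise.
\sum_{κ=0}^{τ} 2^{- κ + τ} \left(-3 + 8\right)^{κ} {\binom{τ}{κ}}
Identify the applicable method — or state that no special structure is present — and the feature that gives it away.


Best approach: the binomial theorem — binomial coefficients against complementary powers of (-3 + 8) and 2: recognize the binomial expansion and resum.


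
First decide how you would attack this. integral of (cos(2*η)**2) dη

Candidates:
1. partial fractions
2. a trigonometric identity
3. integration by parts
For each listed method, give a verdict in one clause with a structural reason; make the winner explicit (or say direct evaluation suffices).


Method: a trigonometric identity — cos(2*η)**2 calls for power reduction: rewrite via double angles before any antiderivative is attempted.
- partial fractions: there is no rational-function structure to decompose.
- a trigonometric identity — a fit — the right tool for this form.
- integration by parts — not the natural route: no polynomial-kernel product appears — a recursive parts reduction of the trigonometric product exists, but the identity rewrite is direct.


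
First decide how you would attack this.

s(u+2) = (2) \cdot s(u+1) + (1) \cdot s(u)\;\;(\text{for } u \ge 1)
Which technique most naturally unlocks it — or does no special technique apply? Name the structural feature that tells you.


Best approach: the characteristic-root method — fixed numeric weights on consecutive terms and no forcing term added: the root method in its home territory.


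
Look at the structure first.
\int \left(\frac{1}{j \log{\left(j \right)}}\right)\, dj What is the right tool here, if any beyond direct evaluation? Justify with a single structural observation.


Verdict: u-substitution — collected, the integrand has one factor that is, up to a constant, the derivative of an inner expression the rest depends on — substitute for that inner expression.


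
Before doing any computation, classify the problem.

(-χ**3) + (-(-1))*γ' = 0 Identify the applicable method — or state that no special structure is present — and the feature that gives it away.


Technique: no special technique — solved for the derivative, γ never appears on the right — this is a direct integration in χ, not a differential-equations problem at heart.


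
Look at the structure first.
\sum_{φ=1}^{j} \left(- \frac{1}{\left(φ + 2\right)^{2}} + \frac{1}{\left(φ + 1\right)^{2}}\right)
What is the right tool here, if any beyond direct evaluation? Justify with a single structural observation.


Verdict: telescoping — the piece each term subtracts is \frac{1}{\left(φ + 1\right)^{2}} advanced by one index, and it reappears with a plus sign leading the following term — the sum collapses to its boundary terms.


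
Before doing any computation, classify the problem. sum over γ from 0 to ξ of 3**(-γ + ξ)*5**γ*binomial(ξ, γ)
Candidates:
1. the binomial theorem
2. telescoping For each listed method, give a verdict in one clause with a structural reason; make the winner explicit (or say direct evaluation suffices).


Best approach: the binomial theorem — binomial(ξ, γ) weighting matched powers of 5 and 3 is the expanded form of (5 + 3)^ξ — fold it back up.
- the binomial theorem: yes, a natural case for it.
- telescoping: the terms as presented offer no neighboring cancellation — a telescoping rewrite may exist, but the displayed structure does not hand one over.


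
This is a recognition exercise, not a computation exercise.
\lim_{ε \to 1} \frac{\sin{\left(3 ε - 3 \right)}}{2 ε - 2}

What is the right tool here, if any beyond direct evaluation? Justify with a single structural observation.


Best approach: l'Hôpital's rule (0/0) — plug in 1: top and bottom both hit zero, so differentiate each and retry. Known elementary limits would finish this too — the rule just bypasses the case analysis.


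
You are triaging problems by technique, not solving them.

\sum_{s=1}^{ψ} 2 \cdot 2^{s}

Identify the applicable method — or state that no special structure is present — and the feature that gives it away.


Best approach: the geometric series formula — term-over-term division gives 2 every time — index-free ratio, geometric sum formula applies.


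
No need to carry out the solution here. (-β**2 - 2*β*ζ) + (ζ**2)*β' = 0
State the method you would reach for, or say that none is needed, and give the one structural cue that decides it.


Diagnosis: the homogeneous substitution — scaling ζ and β together leaves the slope fixed — it depends only on β/ζ, so substitute the ratio. A Bernoulli substitution is a fair alternative on this equation directly; the homogeneous reading takes it as given.


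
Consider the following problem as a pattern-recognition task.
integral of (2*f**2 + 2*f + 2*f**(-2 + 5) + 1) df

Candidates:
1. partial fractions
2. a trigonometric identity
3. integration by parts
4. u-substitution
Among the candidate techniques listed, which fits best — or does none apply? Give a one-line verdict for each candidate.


Technique: no special technique — a term-by-term power-rule job in f; no substitution or rearrangement earns its keep here.
- partial fractions: there is no rational-function structure to decompose.
- a trigonometric identity — with no trigonometric functions present, identity rewriting has no target.
- integration by parts: splitting off a factor buys nothing — the integrand integrates directly without parts.
- u-substitution — any workable substitution here is cosmetic — the integrand is already in directly integrable form.


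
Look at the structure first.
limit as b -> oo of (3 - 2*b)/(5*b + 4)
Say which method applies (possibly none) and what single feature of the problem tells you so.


Technique: dominant-term comparison — at large b only the top-degree terms survive; compare the leading terms and the limit falls out. Viewed as a single quotient this is an ∞/∞ form — an at-infinity application of l'Hôpital's rule would also resolve it; comparing leading growth reads the answer without differentiating.


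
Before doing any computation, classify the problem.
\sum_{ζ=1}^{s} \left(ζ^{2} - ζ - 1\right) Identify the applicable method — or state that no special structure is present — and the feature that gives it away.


Diagnosis: no special technique — nothing telescopes and nothing is geometric; polynomial terms in ζ sum term by term.


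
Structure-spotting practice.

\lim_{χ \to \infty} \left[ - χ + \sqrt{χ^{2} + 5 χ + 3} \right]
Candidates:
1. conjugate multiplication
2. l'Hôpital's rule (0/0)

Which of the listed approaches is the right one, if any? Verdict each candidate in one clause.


Diagnosis: conjugate multiplication — the difference \sqrt{χ^{2} + 5 χ + 3} - χ is an ∞ − ∞ stalemate; its conjugate partner breaks the tie.
- conjugate multiplication: yes — fits the structure here.
- l'Hôpital's rule (0/0) — no quotient structure at all: the clash is ∞ minus ∞, which rationalizing converts into a tractable ratio.


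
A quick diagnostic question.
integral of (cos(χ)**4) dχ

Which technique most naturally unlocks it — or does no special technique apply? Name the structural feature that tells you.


Technique: a trigonometric identity — even powers like cos(χ)**4 never integrate directly; the half-angle identity lowers the degree first.


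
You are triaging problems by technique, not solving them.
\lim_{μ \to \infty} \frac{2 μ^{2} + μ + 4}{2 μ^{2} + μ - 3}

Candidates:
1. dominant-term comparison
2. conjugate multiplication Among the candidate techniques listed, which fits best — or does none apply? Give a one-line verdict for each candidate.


Verdict: dominant-term comparison — as μ grows, only the highest-degree terms matter — compare leading terms and read the limit off.
- dominant-term comparison: applicable, and directly so.
- conjugate multiplication: no difference of divergent radicals appears, so rationalizing has nothing to cancel.


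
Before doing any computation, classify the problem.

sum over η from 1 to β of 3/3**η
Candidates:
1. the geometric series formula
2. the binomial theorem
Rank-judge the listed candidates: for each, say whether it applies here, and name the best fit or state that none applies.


Diagnosis: the geometric series formula — consecutive terms stand in a fixed index-free ratio — the geometric sum formula closes it.
- the geometric series formula: applicable, and directly so.
- the binomial theorem: there is no sum-raised-to-a-power identity hiding in these terms.


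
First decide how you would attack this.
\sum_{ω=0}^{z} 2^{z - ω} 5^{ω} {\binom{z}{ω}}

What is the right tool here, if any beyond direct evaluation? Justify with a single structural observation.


Diagnosis: the binomial theorem — {\binom{z}{ω}} weighting matched powers of 5 and 2 is the expanded form of (5 + 2)^z — fold it back up.


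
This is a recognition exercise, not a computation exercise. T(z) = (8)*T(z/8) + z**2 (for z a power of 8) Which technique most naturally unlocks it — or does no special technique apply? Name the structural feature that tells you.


Best approach: the master substitution — a divide-and-conquer shape: argument z/8, so change variables with z = 8^m and solve the linear version.


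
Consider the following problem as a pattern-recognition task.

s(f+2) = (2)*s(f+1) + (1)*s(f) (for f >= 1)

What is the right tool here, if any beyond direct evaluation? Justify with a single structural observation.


Verdict: the characteristic-root method — shift-invariance with fixed coefficients calls for exponential trials; the characteristic polynomial finds every r^f.


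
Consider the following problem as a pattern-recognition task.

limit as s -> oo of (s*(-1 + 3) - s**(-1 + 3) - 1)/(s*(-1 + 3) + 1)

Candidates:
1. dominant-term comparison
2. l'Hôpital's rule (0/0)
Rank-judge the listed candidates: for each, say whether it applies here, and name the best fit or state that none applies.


Best approach: dominant-term comparison — divide by the highest power of s present: lower-order terms vanish and the dominant ratio remains.
- dominant-term comparison — yes — fits the structure here.
- l'Hôpital's rule (0/0): viewed as a single quotient this runs to ∞/∞, not the 0/0 clash this candidate addresses; an at-infinity variant of the rule would resolve it, but comparing leading growth reads the answer without differentiating.


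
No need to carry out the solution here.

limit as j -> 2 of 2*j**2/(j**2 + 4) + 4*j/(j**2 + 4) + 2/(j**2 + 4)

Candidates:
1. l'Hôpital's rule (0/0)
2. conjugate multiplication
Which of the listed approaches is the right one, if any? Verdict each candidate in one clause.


Technique: no special technique — nothing blocks direct substitution at 2: plug in and finish.
- l'Hôpital's rule (0/0): substituting the point produces a determinate value, not a 0 over 0 clash.
- conjugate multiplication — the conjugate move applies to radical differences, which this is not.


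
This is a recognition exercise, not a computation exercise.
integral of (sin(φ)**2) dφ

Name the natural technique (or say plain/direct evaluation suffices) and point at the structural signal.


Technique: a trigonometric identity — even powers like sin(φ)**2 never integrate directly; the half-angle identity lowers the degree first.


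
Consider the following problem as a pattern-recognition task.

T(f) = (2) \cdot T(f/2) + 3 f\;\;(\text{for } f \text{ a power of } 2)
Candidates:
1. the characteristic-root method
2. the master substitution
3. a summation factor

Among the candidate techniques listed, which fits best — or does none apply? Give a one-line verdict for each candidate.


Diagnosis: the master substitution — the argument contracts 2-fold per step: reindex f exponentially and solve the linear recurrence in the new index.
- the characteristic-root method — the recursion divides its index rather than shifting it — outside the constant-shift family the root method covers.
- the master substitution: a fit — the right tool for this form.
- a summation factor: the recursion divides its index rather than shifting it — there is no previous-term chain for a summation factor to telescope.


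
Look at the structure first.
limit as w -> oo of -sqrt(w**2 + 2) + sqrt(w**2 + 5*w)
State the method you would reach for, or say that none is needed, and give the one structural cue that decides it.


Diagnosis: conjugate multiplication — both pieces blow up but their difference is finite; the conjugate trick rationalizes sqrt(w**2 + 5*w) - sqrt(w**2 + 2).


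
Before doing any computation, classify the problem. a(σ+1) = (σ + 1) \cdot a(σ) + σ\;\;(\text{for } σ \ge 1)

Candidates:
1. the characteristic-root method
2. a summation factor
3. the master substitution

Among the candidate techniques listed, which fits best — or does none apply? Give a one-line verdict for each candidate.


Best approach: a summation factor — it is first-order linear but the coefficient σ + 1 depends on the index, so multiply through by a summation factor to telescope it.
- the characteristic-root method — the coefficients vary with the index, breaking the constant-coefficient structure the method needs.
- a summation factor — a fit — the right tool for this form.
- the master substitution — no fixed divisor shrinks the index between calls.


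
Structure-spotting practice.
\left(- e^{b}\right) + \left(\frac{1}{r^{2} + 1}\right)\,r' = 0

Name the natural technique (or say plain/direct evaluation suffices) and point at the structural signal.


Technique: separation of variables — solved for the derivative, the right side splits multiplicatively into a function of each variable alone — divide and integrate each side. The equation is exact as it stands too — a potential function exists — though separation reads the split structure directly.
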